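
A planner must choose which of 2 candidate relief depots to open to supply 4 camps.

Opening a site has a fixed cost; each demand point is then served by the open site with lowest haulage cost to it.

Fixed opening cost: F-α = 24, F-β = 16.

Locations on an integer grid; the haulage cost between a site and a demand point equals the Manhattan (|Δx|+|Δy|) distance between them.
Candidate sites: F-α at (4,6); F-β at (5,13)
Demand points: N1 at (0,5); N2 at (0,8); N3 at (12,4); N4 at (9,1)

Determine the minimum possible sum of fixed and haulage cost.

55

Open {F-α}: assign each demand point to its cheapest open site.
  N1→F-α 5, N2→F-α 6, N3→F-α 10, N4→F-α 10
  haulage cost 31, fixed 24 → total 55.
Compare {F-β}: haulage cost 55 + fixed 16 = 71.
Compare {F-α, F-β}: haulage cost 31 + fixed 40 = 71.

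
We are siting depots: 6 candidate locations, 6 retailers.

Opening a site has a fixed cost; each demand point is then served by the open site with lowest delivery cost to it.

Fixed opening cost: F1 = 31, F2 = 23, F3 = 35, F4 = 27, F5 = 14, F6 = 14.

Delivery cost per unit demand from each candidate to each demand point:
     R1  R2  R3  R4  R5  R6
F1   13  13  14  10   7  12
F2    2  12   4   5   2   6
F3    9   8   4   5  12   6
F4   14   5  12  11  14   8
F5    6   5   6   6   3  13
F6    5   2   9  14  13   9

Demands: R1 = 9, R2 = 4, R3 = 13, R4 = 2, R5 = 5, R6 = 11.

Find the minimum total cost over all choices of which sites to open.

201

Open {F2, F6}: assign each demand point to its cheapest open site.
  R1→F2 9×2=18, R2→F6 4×2=8, R3→F2 13×4=52, R4→F2 2×5=10, R5→F2 5×2=10, R6→F2 11×6=66
  delivery cost 164, fixed 37 → total 201.
Compare {F2, F5}: delivery cost 176 + fixed 37 = 213.
Compare {F2, F5, F6}: delivery cost 164 + fixed 51 = 215.
Compare {F2, F4}: delivery cost 176 + fixed 50 = 226.
All other subsets cost ≥ 213. Minimum total cost: 201.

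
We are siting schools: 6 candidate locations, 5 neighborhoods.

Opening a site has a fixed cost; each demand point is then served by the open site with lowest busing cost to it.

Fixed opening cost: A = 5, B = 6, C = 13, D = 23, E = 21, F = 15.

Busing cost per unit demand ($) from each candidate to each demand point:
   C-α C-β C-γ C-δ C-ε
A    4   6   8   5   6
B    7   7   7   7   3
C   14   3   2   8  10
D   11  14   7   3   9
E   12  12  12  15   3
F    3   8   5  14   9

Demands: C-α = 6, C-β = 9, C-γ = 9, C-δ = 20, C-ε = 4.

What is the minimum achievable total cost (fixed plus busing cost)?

188

Open {A, B, C, D}: assign each demand point to its cheapest open site.
  C-α→A 6×4=24, C-β→C 9×3=27, C-γ→C 9×2=18, C-δ→D 20×3=60, C-ε→B 4×3=12
  busing cost 141, fixed 47 → total 188.
Compare {B, C, D, F}: busing cost 135 + fixed 57 = 192.
Compare {A, C, D}: busing cost 153 + fixed 41 = 194.
Compare {A, B, C, D, F}: busing cost 135 + fixed 62 = 197.
All other subsets cost ≥ 192. Minimum total cost: 188.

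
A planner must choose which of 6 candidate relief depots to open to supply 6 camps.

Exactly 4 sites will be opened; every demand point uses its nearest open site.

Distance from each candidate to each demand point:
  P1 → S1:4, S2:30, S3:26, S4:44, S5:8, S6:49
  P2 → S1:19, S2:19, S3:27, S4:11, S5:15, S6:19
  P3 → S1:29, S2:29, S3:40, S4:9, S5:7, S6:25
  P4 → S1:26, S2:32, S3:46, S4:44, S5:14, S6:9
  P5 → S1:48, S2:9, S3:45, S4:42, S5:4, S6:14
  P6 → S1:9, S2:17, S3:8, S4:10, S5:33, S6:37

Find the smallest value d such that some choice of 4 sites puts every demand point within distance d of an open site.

Open {P3, P4, P5, P6}.
  Farthest demand point is S1 at distance 9 (to P6); all others are ≤ 9.
With {P1, P4, P5, P6} the worst case is 10.
With {P2, P4, P5, P6} the worst case is 10.
No size-4 selection achieves below 9.

9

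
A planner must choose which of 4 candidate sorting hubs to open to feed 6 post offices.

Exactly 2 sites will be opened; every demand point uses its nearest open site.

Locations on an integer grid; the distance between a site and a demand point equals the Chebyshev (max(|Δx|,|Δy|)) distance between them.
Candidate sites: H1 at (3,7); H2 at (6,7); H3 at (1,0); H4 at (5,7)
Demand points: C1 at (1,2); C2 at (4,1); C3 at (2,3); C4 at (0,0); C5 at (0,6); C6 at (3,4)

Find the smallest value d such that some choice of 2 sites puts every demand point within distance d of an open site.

Open {H1, H3}.
  Farthest demand point is C2 at distance 3 (to H3); all others are ≤ 3.
With {H3, H4} the worst case is 5.
With {H2, H3} the worst case is 6.
No size-2 selection achieves below 3.

3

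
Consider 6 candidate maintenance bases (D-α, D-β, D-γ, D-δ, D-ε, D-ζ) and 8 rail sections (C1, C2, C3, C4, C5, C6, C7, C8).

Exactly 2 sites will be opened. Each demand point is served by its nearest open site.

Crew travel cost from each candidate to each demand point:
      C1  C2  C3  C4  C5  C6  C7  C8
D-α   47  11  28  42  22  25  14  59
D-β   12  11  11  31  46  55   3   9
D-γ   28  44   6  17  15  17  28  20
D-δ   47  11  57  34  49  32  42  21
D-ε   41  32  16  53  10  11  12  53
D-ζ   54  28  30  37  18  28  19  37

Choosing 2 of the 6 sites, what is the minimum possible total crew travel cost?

Open {D-β, D-γ}.
  C1→D-β 12, C2→D-β 11, C3→D-γ 6, C4→D-γ 17, C5→D-γ 15, C6→D-γ 17, C7→D-β 3, C8→D-β 9  ⇒ total 90.
Compare {D-β, D-ε}: total 98.
Compare {D-β, D-ζ}: total 123.
No size-2 selection does better; minimum is 90.

90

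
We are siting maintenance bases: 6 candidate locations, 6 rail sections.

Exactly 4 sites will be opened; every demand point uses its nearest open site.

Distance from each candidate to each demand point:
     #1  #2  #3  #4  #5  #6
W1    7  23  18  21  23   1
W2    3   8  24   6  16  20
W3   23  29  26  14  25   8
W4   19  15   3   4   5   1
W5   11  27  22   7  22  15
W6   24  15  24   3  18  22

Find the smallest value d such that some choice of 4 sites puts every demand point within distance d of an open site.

8

Open {W1, W2, W3, W4}.
  Farthest demand point is #2 at distance 8 (to W2); all others are ≤ 8.
With {W1, W2, W4, W5} the worst case is 8.
With {W1, W2, W4, W6} the worst case is 8.
No size-4 selection achieves below 8.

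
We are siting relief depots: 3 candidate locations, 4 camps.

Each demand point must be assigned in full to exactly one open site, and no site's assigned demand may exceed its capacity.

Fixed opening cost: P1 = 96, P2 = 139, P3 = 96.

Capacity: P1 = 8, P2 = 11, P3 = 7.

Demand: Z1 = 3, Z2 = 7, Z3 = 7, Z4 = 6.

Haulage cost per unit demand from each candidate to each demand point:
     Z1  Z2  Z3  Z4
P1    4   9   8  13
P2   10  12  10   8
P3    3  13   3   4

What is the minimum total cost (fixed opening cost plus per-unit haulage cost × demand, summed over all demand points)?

493

Open {P1, P2, P3}; cheapest assignment that respects the capacities:
  P1 (cap 8, load 7): Z2 — cost 7×9 = 63
  P2 (cap 11, load 9): Z1, Z4 — cost 3×10 + 6×8 = 78
  P3 (cap 7, load 7): Z3 — cost 7×3 = 21
  Shipping 162, fixed 331 → total 493.
  Any other capacity-feasible assignment to {P1, P2, P3} ships for at least 162.
Total demand is 23 and no other set of sites has combined capacity ≥ 23, so {P1, P2, P3} is the only feasible choice of open sites. Minimum: 493.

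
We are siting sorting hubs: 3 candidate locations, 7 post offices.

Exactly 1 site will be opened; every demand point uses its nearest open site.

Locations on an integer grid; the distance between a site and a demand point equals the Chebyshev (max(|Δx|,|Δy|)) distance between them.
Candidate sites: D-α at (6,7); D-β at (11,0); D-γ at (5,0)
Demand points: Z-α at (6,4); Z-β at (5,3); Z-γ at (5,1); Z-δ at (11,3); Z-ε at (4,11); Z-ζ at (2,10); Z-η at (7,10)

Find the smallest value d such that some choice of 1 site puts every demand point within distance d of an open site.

Open {D-α}.
  Farthest demand point is Z-γ at distance 6 (to D-α); all others are ≤ 6.
With {D-β} the worst case is 11.
With {D-γ} the worst case is 11.
No size-1 selection achieves below 6.

6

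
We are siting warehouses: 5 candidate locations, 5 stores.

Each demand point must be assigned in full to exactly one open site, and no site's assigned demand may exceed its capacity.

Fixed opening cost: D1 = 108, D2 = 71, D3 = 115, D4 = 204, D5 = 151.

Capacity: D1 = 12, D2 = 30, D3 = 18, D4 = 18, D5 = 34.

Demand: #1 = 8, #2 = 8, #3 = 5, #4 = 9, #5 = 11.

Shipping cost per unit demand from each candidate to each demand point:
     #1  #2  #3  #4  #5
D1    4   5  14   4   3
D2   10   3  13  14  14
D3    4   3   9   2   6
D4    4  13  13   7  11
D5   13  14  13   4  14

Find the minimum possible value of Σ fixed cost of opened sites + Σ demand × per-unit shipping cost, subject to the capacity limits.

466

Open {D1, D2, D3}; cheapest assignment that respects the capacities:
  D1 (cap 12, load 11): #5 — cost 11×3 = 33
  D2 (cap 30, load 13): #2, #3 — cost 8×3 + 5×13 = 89
  D3 (cap 18, load 17): #1, #4 — cost 8×4 + 9×2 = 50
  Shipping 172, fixed 294 → total 466.
  Any other capacity-feasible assignment to {D1, D2, D3} ships for at least 172.
Compare {D2, D3}: its best feasible assignment gives total 479.
Compare {D1, D2}: its best feasible assignment gives total 507.
Every other set of open sites that can feasibly serve all demand totals ≥ 479 even under its best assignment. Minimum: 466.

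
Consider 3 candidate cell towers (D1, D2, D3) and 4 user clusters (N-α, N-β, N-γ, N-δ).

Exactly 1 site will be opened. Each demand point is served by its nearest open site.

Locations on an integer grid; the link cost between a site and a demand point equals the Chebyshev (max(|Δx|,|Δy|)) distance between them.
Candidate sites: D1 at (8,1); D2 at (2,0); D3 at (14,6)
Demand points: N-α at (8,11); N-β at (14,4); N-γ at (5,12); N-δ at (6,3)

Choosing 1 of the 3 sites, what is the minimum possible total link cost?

25

Open {D3}.
  N-α→D3 6, N-β→D3 2, N-γ→D3 9, N-δ→D3 8  ⇒ total 25.
Compare {D1}: total 29.
Compare {D2}: total 39.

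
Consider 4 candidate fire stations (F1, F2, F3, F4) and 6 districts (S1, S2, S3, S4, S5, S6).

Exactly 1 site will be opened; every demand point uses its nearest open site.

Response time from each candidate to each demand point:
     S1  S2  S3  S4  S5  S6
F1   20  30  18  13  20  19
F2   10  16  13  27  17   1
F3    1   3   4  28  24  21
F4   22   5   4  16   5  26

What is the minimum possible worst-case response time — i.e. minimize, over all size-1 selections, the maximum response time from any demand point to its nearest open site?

Open {F4}.
  Farthest demand point is S6 at response time 26 (to F4); all others are ≤ 26.
With {F2} the worst case is 27.
With {F3} the worst case is 28.
No size-1 selection achieves below 26.

26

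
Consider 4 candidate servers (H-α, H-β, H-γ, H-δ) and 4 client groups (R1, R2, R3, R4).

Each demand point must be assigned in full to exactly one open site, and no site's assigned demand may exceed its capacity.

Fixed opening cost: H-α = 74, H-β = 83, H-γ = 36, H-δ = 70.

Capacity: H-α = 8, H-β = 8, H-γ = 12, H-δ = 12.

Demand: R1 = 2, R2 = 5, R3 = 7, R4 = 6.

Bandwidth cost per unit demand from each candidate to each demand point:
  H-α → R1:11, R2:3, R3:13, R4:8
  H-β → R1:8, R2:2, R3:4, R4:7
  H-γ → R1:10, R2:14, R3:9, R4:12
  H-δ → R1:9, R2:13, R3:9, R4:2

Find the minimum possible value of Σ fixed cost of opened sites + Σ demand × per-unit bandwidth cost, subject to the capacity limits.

Open {H-γ, H-δ}; cheapest assignment that respects the capacities:
  H-γ (cap 12, load 9): R1, R3 — cost 2×10 + 7×9 = 83
  H-δ (cap 12, load 11): R2, R4 — cost 5×13 + 6×2 = 77
  Shipping 160, fixed 106 → total 266.
  Any other capacity-feasible assignment to {H-γ, H-δ} ships for at least 160.
Compare {H-α, H-γ, H-δ}: its best feasible assignment gives total 288.
Compare {H-β, H-γ, H-δ}: its best feasible assignment gives total 290.
Every other set of open sites that can feasibly serve all demand totals ≥ 288 even under its best assignment. Minimum: 266.

266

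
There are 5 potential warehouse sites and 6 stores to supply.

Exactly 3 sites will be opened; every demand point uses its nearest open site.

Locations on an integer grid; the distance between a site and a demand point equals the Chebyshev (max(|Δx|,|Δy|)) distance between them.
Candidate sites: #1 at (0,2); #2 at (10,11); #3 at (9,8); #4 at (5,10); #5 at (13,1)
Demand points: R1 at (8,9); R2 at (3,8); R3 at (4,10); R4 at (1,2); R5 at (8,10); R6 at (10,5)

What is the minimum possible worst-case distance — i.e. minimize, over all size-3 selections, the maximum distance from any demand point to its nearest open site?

3

Open {#1, #3, #4}.
  Farthest demand point is R6 at distance 3 (to #3); all others are ≤ 3.
With {#1, #4, #5} the worst case is 4.
With {#1, #2, #4} the worst case is 5.
No size-3 selection achieves below 3.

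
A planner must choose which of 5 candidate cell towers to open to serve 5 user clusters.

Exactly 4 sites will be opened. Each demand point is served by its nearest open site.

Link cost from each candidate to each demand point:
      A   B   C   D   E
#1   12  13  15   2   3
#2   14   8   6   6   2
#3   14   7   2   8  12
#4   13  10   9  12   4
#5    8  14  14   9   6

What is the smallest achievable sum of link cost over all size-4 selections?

21

Open {#1, #2, #3, #5}.
  A→#5 8, B→#3 7, C→#3 2, D→#1 2, E→#2 2  ⇒ total 21.
Compare {#1, #3, #4, #5}: total 22.
Compare {#1, #2, #3, #4}: total 25.
No size-4 selection does better; minimum is 21.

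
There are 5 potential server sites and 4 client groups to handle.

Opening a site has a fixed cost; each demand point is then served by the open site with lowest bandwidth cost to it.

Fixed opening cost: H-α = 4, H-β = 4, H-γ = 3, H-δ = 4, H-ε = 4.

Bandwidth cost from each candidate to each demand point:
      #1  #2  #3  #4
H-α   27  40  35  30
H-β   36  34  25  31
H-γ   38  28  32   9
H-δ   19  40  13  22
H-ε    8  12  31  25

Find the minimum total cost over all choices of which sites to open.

Open {H-γ, H-δ, H-ε}: assign each demand point to its cheapest open site.
  #1→H-ε 8, #2→H-ε 12, #3→H-δ 13, #4→H-γ 9
  bandwidth cost 42, fixed 11 → total 53.
Compare {H-α, H-γ, H-δ, H-ε}: bandwidth cost 42 + fixed 15 = 57.
Compare {H-β, H-γ, H-δ, H-ε}: bandwidth cost 42 + fixed 15 = 57.
Compare {H-α, H-β, H-γ, H-δ, H-ε}: bandwidth cost 42 + fixed 19 = 61.
All other subsets cost ≥ 57. Minimum total cost: 53.

53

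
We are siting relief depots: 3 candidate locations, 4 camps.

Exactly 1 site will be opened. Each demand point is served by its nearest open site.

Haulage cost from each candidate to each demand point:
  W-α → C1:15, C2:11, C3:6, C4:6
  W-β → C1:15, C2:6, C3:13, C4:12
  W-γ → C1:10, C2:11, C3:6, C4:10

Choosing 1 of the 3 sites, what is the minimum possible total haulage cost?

Open {W-γ}.
  C1→W-γ 10, C2→W-γ 11, C3→W-γ 6, C4→W-γ 10  ⇒ total 37.
Compare {W-α}: total 38.
Compare {W-β}: total 46.

37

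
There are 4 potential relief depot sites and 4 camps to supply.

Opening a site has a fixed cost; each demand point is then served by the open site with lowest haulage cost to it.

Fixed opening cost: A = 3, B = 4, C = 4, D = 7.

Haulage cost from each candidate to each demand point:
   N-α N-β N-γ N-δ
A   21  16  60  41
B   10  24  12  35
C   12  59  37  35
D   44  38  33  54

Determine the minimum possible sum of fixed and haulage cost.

80

Open {A, B}: assign each demand point to its cheapest open site.
  N-α→B 10, N-β→A 16, N-γ→B 12, N-δ→B 35
  haulage cost 73, fixed 7 → total 80.
Compare {A, B, C}: haulage cost 73 + fixed 11 = 84.
Compare {B}: haulage cost 81 + fixed 4 = 85.
Compare {A, B, D}: haulage cost 73 + fixed 14 = 87.
All other subsets cost ≥ 84. Minimum total cost: 80.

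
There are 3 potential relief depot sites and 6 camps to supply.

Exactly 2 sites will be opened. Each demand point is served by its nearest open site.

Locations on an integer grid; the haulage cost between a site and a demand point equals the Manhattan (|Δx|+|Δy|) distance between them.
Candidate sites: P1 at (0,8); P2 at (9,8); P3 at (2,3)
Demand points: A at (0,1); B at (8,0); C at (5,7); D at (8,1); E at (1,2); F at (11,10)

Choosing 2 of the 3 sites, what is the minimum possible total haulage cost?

32

Open {P2, P3}.
  A→P3 4, B→P2 9, C→P2 5, D→P2 8, E→P3 2, F→P2 4  ⇒ total 32.
Compare {P1, P2}: total 40.
Compare {P1, P3}: total 42.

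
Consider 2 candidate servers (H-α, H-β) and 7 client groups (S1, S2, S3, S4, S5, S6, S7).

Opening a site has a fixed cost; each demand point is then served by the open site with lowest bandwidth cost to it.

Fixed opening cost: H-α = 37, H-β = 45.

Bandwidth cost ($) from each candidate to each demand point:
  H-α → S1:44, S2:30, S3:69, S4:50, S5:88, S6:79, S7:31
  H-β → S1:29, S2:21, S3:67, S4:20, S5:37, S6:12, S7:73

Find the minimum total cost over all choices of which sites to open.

299

Open {H-α, H-β}: assign each demand point to its cheapest open site.
  S1→H-β 29, S2→H-β 21, S3→H-β 67, S4→H-β 20, S5→H-β 37, S6→H-β 12, S7→H-α 31
  bandwidth cost 217, fixed 82 → total 299.
Compare {H-β}: bandwidth cost 259 + fixed 45 = 304.
Compare {H-α}: bandwidth cost 391 + fixed 37 = 428.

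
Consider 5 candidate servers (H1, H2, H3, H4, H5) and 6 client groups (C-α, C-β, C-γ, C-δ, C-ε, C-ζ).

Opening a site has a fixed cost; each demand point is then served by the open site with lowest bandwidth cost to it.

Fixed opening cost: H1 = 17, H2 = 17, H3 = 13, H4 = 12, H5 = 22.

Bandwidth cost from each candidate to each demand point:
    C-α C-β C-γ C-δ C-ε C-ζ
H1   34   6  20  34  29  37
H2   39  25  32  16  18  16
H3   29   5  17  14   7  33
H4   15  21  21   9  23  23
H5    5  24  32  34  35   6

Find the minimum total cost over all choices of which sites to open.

89

Open {H3, H5}: assign each demand point to its cheapest open site.
  C-α→H5 5, C-β→H3 5, C-γ→H3 17, C-δ→H3 14, C-ε→H3 7, C-ζ→H5 6
  bandwidth cost 54, fixed 35 → total 89.
Compare {H3, H4, H5}: bandwidth cost 49 + fixed 47 = 96.
Compare {H3, H4}: bandwidth cost 76 + fixed 25 = 101.
Compare {H1, H3, H5}: bandwidth cost 54 + fixed 52 = 106.
All other subsets cost ≥ 96. Minimum total cost: 89.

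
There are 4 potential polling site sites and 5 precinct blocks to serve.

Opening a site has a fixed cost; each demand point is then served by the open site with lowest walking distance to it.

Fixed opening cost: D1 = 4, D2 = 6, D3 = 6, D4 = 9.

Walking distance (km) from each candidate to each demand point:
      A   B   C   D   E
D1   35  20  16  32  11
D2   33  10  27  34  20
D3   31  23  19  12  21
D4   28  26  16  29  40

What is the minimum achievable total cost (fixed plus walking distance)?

96

Open {D1, D2, D3}: assign each demand point to its cheapest open site.
  A→D3 31, B→D2 10, C→D1 16, D→D3 12, E→D1 11
  walking distance 80, fixed 16 → total 96.
Compare {D1, D3}: walking distance 90 + fixed 10 = 100.
Compare {D1, D2, D3, D4}: walking distance 77 + fixed 25 = 102.
Compare {D2, D3}: walking distance 92 + fixed 12 = 104.
All other subsets cost ≥ 100. Minimum total cost: 96.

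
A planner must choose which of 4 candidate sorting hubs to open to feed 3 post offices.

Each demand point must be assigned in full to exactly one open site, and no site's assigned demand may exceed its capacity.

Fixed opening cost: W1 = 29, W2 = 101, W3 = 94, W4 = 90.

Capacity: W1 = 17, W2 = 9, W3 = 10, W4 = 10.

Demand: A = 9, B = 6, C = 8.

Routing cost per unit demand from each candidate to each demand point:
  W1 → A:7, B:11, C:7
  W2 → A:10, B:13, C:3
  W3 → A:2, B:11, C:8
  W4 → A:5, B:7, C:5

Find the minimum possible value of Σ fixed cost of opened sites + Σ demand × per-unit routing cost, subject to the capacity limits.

263

Open {W1, W3}; cheapest assignment that respects the capacities:
  W1 (cap 17, load 14): B, C — cost 6×11 + 8×7 = 122
  W3 (cap 10, load 9): A — cost 9×2 = 18
  Shipping 140, fixed 123 → total 263.
  Any other capacity-feasible assignment to {W1, W3} ships for at least 140.
Compare {W1, W4}: its best feasible assignment gives total 280.
Compare {W1, W2}: its best feasible assignment gives total 283.
Every other set of open sites that can feasibly serve all demand totals ≥ 280 even under its best assignment. Minimum: 263.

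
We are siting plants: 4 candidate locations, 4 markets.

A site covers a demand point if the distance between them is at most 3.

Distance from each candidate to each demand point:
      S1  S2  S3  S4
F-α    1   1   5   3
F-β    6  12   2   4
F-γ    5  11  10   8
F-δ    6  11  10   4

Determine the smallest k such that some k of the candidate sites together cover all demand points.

2

Coverage sets (demand points within 3 of each site):
  F-α: {S1, S2, S4}
  F-β: {S3}
  F-γ: {}
  F-δ: {}
No single site covers all 4 demand points.
But {F-α, F-β} covers everything, so the minimum is 2.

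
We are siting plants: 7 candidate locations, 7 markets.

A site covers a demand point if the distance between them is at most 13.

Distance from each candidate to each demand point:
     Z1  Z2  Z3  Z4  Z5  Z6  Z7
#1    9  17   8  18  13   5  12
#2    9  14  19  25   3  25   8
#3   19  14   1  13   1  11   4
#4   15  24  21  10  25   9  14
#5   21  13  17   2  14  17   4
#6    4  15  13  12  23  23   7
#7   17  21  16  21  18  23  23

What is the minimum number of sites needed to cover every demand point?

Coverage sets (demand points within 13 of each site):
  #1: {Z1, Z3, Z5, Z6, Z7}
  #2: {Z1, Z5, Z7}
  #3: {Z3, Z4, Z5, Z6, Z7}
  #4: {Z4, Z6}
  #5: {Z2, Z4, Z7}
  #6: {Z1, Z3, Z4, Z7}
  #7: {}
No single site covers all 7 demand points.
But {#1, #5} covers everything, so the minimum is 2.

2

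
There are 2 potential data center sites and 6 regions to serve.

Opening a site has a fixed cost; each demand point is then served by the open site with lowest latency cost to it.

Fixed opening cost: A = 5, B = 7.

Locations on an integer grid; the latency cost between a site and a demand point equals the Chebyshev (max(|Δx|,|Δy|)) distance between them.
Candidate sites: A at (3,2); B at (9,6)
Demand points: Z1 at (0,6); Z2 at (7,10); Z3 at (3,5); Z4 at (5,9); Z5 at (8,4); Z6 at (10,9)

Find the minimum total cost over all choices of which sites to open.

32

Open {A, B}: assign each demand point to its cheapest open site.
  Z1→A 4, Z2→B 4, Z3→A 3, Z4→B 4, Z5→B 2, Z6→B 3
  latency cost 20, fixed 12 → total 32.
Compare {B}: latency cost 28 + fixed 7 = 35.
Compare {A}: latency cost 34 + fixed 5 = 39.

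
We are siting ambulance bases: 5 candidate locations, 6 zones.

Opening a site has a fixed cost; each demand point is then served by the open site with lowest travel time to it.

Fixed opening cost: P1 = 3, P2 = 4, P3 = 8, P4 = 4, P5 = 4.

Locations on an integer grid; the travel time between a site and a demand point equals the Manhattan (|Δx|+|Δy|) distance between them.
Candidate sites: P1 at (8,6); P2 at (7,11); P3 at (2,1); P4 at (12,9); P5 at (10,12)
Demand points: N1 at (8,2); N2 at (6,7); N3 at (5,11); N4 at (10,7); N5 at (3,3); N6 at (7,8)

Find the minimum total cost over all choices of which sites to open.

30

Open {P1, P2}: assign each demand point to its cheapest open site.
  N1→P1 4, N2→P1 3, N3→P2 2, N4→P1 3, N5→P1 8, N6→P1 3
  travel time 23, fixed 7 → total 30.
Compare {P1}: travel time 29 + fixed 3 = 32.
Compare {P1, P2, P3}: travel time 18 + fixed 15 = 33.
Compare {P1, P5}: travel time 27 + fixed 7 = 34.
All other subsets cost ≥ 32. Minimum total cost: 30.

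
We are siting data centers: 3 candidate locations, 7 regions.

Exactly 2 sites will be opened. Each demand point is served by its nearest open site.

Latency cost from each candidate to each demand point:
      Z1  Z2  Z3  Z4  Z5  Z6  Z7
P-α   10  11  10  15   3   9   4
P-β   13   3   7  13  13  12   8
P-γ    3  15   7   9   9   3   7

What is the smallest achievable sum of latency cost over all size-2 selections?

40

Open {P-α, P-γ}.
  Z1→P-γ 3, Z2→P-α 11, Z3→P-γ 7, Z4→P-γ 9, Z5→P-α 3, Z6→P-γ 3, Z7→P-α 4  ⇒ total 40.
Compare {P-β, P-γ}: total 41.
Compare {P-α, P-β}: total 49.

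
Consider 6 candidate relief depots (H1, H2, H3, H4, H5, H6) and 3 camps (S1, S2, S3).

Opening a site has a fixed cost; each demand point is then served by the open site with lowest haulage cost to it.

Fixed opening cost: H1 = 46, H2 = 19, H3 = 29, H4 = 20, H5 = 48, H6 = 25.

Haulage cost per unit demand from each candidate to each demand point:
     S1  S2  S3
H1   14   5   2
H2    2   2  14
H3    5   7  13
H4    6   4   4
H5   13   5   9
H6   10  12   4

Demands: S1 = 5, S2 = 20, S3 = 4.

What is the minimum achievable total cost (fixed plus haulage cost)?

105

Open {H2, H4}: assign each demand point to its cheapest open site.
  S1→H2 5×2=10, S2→H2 20×2=40, S3→H4 4×4=16
  haulage cost 66, fixed 39 → total 105.
Compare {H2, H6}: haulage cost 66 + fixed 44 = 110.
Compare {H1, H2}: haulage cost 58 + fixed 65 = 123.
Compare {H2}: haulage cost 106 + fixed 19 = 125.
All other subsets cost ≥ 110. Minimum total cost: 105.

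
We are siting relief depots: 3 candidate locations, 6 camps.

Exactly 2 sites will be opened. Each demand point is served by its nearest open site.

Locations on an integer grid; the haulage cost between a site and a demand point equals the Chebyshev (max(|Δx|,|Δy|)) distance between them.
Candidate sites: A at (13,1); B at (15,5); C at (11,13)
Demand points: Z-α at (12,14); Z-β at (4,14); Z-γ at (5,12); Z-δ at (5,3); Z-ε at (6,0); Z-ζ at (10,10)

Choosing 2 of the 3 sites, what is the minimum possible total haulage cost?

32

Open {A, C}.
  Z-α→C 1, Z-β→C 7, Z-γ→C 6, Z-δ→A 8, Z-ε→A 7, Z-ζ→C 3  ⇒ total 32.
Compare {B, C}: total 36.
Compare {A, B}: total 50.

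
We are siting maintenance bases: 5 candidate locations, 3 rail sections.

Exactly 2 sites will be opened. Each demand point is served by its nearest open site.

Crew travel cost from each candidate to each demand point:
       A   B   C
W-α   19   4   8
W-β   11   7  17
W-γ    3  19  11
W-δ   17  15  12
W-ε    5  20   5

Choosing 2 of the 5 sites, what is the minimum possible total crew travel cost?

14

Open {W-α, W-ε}.
  A→W-ε 5, B→W-α 4, C→W-ε 5  ⇒ total 14.
Compare {W-α, W-γ}: total 15.
Compare {W-β, W-ε}: total 17.
No size-2 selection does better; minimum is 14.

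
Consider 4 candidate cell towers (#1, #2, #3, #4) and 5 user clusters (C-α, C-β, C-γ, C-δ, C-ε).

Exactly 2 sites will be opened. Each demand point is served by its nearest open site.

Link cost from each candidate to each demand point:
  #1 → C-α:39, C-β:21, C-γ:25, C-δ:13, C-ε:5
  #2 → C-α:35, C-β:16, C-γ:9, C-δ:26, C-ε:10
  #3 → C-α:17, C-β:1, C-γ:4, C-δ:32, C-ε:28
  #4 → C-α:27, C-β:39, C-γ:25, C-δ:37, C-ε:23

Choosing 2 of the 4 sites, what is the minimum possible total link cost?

Open {#1, #3}.
  C-α→#3 17, C-β→#3 1, C-γ→#3 4, C-δ→#1 13, C-ε→#1 5  ⇒ total 40.
Compare {#2, #3}: total 58.
Compare {#3, #4}: total 77.
No size-2 selection does better; minimum is 40.

40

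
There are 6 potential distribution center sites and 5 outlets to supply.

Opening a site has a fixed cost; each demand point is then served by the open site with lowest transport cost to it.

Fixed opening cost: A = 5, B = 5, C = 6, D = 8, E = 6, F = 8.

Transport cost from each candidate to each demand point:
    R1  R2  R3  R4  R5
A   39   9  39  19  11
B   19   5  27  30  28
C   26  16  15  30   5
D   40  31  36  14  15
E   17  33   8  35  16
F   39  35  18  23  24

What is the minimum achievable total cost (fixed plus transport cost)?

Open {B, C, D, E}: assign each demand point to its cheapest open site.
  R1→E 17, R2→B 5, R3→E 8, R4→D 14, R5→C 5
  transport cost 49, fixed 25 → total 74.
Compare {A, E}: transport cost 64 + fixed 11 = 75.
Compare {A, C, E}: transport cost 58 + fixed 17 = 75.
Compare {A, B, E}: transport cost 60 + fixed 16 = 76.
All other subsets cost ≥ 75. Minimum total cost: 74.

74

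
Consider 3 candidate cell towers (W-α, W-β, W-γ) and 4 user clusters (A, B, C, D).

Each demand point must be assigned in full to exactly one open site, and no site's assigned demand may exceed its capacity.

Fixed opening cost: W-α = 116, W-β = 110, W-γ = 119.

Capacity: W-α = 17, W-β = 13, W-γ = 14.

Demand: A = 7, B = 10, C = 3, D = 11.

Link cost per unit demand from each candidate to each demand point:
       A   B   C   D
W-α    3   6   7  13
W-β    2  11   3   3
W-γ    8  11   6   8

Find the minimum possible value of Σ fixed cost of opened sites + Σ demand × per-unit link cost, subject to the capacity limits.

422

Open {W-α, W-γ}; cheapest assignment that respects the capacities:
  W-α (cap 17, load 17): A, B — cost 7×3 + 10×6 = 81
  W-γ (cap 14, load 14): C, D — cost 3×6 + 11×8 = 106
  Shipping 187, fixed 235 → total 422.
  Any other capacity-feasible assignment to {W-α, W-γ} ships for at least 187.
Compare {W-α, W-β, W-γ}: its best feasible assignment gives total 477.
Every other set of open sites that can feasibly serve all demand totals ≥ 477 even under its best assignment. Minimum: 422.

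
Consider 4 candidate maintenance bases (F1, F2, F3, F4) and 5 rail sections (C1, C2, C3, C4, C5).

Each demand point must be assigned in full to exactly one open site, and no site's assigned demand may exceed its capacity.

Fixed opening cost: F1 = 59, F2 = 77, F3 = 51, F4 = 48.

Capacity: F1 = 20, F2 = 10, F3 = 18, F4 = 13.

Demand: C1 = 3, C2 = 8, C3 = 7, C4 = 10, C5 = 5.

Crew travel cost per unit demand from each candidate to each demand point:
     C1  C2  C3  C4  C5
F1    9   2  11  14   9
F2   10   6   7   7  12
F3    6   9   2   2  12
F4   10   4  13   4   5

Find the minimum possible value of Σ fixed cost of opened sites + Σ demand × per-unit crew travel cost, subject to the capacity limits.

Open {F1, F3}; cheapest assignment that respects the capacities:
  F1 (cap 20, load 16): C1, C2, C5 — cost 3×9 + 8×2 + 5×9 = 88
  F3 (cap 18, load 17): C3, C4 — cost 7×2 + 10×2 = 34
  Shipping 122, fixed 110 → total 232.
  Any other capacity-feasible assignment to {F1, F3} ships for at least 122.
Compare {F1, F3, F4}: its best feasible assignment gives total 260.
Compare {F2, F3, F4}: its best feasible assignment gives total 297.
Every other set of open sites that can feasibly serve all demand totals ≥ 260 even under its best assignment. Minimum: 232.

232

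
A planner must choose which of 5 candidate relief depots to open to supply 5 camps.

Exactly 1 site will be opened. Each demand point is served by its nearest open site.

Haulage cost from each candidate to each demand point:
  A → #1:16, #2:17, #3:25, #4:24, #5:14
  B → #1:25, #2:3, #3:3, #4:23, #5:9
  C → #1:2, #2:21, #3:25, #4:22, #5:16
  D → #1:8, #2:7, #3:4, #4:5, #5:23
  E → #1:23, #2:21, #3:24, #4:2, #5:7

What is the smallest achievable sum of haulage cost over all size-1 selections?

47

Open {D}.
  #1→D 8, #2→D 7, #3→D 4, #4→D 5, #5→D 23  ⇒ total 47.
Compare {B}: total 63.
Compare {E}: total 77.
No size-1 selection does better; minimum is 47.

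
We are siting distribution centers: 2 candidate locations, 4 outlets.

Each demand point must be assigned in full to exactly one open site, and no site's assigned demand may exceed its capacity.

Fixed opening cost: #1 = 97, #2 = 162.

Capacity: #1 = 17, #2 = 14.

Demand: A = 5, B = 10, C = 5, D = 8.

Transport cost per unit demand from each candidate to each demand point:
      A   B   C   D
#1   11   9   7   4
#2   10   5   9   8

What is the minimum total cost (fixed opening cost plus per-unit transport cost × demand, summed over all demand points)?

Open {#1, #2}; cheapest assignment that respects the capacities:
  #1 (cap 17, load 15): B, C — cost 10×9 + 5×7 = 125
  #2 (cap 14, load 13): A, D — cost 5×10 + 8×8 = 114
  Shipping 239, fixed 259 → total 498.
  Any other capacity-feasible assignment to {#1, #2} ships for at least 239.
Total demand is 28 and no other set of sites has combined capacity ≥ 28, so {#1, #2} is the only feasible choice of open sites. Minimum: 498.

498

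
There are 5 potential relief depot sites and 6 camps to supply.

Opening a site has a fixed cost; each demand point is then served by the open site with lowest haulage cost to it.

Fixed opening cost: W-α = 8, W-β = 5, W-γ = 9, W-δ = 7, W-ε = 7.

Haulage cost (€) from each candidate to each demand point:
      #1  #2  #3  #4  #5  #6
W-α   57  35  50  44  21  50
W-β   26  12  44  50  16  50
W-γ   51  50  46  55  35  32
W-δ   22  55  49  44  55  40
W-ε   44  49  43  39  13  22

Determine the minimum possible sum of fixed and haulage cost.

Open {W-β, W-ε}: assign each demand point to its cheapest open site.
  #1→W-β 26, #2→W-β 12, #3→W-ε 43, #4→W-ε 39, #5→W-ε 13, #6→W-ε 22
  haulage cost 155, fixed 12 → total 167.
Compare {W-β, W-δ, W-ε}: haulage cost 151 + fixed 19 = 170.
Compare {W-α, W-β, W-ε}: haulage cost 155 + fixed 20 = 175.
Compare {W-β, W-γ, W-ε}: haulage cost 155 + fixed 21 = 176.
All other subsets cost ≥ 170. Minimum total cost: 167.

167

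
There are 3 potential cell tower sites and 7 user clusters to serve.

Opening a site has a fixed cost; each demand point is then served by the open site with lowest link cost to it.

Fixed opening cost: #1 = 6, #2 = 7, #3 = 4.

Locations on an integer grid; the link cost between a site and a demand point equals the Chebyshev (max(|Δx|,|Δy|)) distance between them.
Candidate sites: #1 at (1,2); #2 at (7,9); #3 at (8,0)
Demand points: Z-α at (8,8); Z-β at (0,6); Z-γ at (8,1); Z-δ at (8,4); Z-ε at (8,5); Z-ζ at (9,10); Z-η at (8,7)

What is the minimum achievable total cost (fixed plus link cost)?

32

Open {#2, #3}: assign each demand point to its cheapest open site.
  Z-α→#2 1, Z-β→#2 7, Z-γ→#3 1, Z-δ→#3 4, Z-ε→#2 4, Z-ζ→#2 2, Z-η→#2 2
  link cost 21, fixed 11 → total 32.
Compare {#1, #2, #3}: link cost 18 + fixed 17 = 35.
Compare {#2}: link cost 29 + fixed 7 = 36.
Compare {#1, #2}: link cost 25 + fixed 13 = 38.
All other subsets cost ≥ 35. Minimum total cost: 32.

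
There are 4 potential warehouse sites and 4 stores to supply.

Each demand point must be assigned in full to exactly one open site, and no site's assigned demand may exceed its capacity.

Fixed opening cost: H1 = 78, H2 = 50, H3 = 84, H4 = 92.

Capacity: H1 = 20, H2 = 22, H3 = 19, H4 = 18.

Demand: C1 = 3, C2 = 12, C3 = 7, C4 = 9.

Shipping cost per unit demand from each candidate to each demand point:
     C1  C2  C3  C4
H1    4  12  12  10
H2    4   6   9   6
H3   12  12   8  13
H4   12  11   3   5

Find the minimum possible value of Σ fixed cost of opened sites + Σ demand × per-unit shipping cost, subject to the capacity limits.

Open {H2, H4}; cheapest assignment that respects the capacities:
  H2 (cap 22, load 15): C1, C2 — cost 3×4 + 12×6 = 84
  H4 (cap 18, load 16): C3, C4 — cost 7×3 + 9×5 = 66
  Shipping 150, fixed 142 → total 292.
  Any other capacity-feasible assignment to {H2, H4} ships for at least 150.
Compare {H1, H2}: its best feasible assignment gives total 350.
Compare {H2, H3}: its best feasible assignment gives total 352.
Every other set of open sites that can feasibly serve all demand totals ≥ 350 even under its best assignment. Minimum: 292.

292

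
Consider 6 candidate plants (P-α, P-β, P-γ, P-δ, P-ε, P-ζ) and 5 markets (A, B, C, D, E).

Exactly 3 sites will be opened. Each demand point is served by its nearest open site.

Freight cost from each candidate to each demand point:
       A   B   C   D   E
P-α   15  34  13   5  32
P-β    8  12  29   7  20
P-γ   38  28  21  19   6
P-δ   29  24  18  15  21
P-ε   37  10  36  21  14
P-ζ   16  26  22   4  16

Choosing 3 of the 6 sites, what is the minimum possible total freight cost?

44

Open {P-α, P-β, P-γ}.
  A→P-β 8, B→P-β 12, C→P-α 13, D→P-α 5, E→P-γ 6  ⇒ total 44.
Compare {P-α, P-γ, P-ε}: total 49.
Compare {P-α, P-β, P-ε}: total 50.
No size-3 selection does better; minimum is 44.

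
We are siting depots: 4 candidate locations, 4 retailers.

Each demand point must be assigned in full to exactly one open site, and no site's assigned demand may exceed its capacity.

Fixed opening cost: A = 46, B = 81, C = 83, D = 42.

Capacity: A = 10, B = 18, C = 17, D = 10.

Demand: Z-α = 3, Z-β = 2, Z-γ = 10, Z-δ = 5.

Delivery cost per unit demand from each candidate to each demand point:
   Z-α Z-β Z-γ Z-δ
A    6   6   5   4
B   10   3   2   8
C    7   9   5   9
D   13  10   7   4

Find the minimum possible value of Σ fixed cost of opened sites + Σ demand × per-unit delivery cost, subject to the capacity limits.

Open {A, B}; cheapest assignment that respects the capacities:
  A (cap 10, load 8): Z-α, Z-δ — cost 3×6 + 5×4 = 38
  B (cap 18, load 12): Z-β, Z-γ — cost 2×3 + 10×2 = 26
  Shipping 64, fixed 127 → total 191.
  Any other capacity-feasible assignment to {A, B} ships for at least 64.
Compare {B, D}: its best feasible assignment gives total 199.
Compare {A, D}: its best feasible assignment gives total 208.
Every other set of open sites that can feasibly serve all demand totals ≥ 199 even under its best assignment. Minimum: 191.

191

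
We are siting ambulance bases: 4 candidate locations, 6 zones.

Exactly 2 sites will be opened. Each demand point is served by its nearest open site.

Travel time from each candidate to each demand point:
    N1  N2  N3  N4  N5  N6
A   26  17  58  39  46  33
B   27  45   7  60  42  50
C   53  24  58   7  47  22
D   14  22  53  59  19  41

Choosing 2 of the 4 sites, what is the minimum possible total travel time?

129

Open {B, C}.
  N1→B 27, N2→C 24, N3→B 7, N4→C 7, N5→B 42, N6→C 22  ⇒ total 129.
Compare {C, D}: total 137.
Compare {B, D}: total 162.
No size-2 selection does better; minimum is 129.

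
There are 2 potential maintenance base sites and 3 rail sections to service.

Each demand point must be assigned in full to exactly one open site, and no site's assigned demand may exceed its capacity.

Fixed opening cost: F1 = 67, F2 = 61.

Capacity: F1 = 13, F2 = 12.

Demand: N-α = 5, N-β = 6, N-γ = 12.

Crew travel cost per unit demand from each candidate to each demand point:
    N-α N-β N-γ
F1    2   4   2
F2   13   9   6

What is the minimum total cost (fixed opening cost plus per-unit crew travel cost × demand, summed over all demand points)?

Open {F1, F2}; cheapest assignment that respects the capacities:
  F1 (cap 13, load 11): N-α, N-β — cost 5×2 + 6×4 = 34
  F2 (cap 12, load 12): N-γ — cost 12×6 = 72
  Shipping 106, fixed 128 → total 234.
  Any other capacity-feasible assignment to {F1, F2} ships for at least 106.
Total demand is 23 and no other set of sites has combined capacity ≥ 23, so {F1, F2} is the only feasible choice of open sites. Minimum: 234.

234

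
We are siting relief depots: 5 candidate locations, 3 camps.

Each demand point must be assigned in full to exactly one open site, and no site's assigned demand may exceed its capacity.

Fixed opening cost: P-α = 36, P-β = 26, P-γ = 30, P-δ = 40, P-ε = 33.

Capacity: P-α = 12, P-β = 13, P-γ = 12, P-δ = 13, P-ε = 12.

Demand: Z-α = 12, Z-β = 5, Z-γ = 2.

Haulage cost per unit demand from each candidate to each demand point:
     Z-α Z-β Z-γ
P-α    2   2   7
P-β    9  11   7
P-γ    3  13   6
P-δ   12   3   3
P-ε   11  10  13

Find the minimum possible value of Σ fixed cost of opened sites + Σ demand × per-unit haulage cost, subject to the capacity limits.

Open {P-α, P-δ}; cheapest assignment that respects the capacities:
  P-α (cap 12, load 12): Z-α — cost 12×2 = 24
  P-δ (cap 13, load 7): Z-β, Z-γ — cost 5×3 + 2×3 = 21
  Shipping 45, fixed 76 → total 121.
  Any other capacity-feasible assignment to {P-α, P-δ} ships for at least 45.
Compare {P-α, P-γ}: its best feasible assignment gives total 126.
Compare {P-γ, P-δ}: its best feasible assignment gives total 127.
Every other set of open sites that can feasibly serve all demand totals ≥ 126 even under its best assignment. Minimum: 121.

121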